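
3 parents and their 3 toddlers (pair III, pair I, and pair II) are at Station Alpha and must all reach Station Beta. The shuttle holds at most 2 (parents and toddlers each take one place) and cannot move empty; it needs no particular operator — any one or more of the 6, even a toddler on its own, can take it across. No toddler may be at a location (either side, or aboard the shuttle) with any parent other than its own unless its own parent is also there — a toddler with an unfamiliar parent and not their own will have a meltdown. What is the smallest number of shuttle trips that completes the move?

Counting alone: each trip to Station Beta takes at most 2 across and each return brings at least 1 back, so after t trips out (and t−1 returns) at most 2t − (t−1) of the 6 are across; that first reaches 6 at t = 5, so at least 9 crossings are needed.
The safety rule pushes this higher. Following every safe sequence of crossings, the most of the 6 that can be at Station Beta as the shuttle arrives there on crossing 9 is 5 — never all 6.
So no plan with fewer than 11 crossings exists, and this one achieves 11:
1. parent III and toddler III cross → Station Beta.
2. parent III crosses ← Station Alpha.
3. toddler I and toddler II cross → Station Beta.
4. toddler III crosses ← Station Alpha.
5. parent I and parent II cross → Station Beta.
6. parent I and toddler I cross ← Station Alpha.
7. parent I and parent III cross → Station Beta.
8. toddler II crosses ← Station Alpha.
9. toddler I and toddler III cross → Station Beta.
10. parent II crosses ← Station Alpha.
11. parent II and toddler II cross → Station Beta.

11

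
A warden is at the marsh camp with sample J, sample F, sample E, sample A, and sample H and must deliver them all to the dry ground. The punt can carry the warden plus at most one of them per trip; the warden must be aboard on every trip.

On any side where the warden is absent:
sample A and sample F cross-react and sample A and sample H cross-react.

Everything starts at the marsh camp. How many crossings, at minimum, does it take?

11

Counting alone: the warden can take at most 1 across per trip to the dry ground, so moving all 5 needs at least 5 loaded trips out, with a return between consecutive ones — at least 9 crossings.
The safety rule pushes this higher. Following every safe sequence of crossings, the most of the 5 that can be at the dry ground as the punt arrives there on crossing 9 is 4 — never all 5.
So no plan with fewer than 11 crossings exists, and this one achieves 11:
1. Warden goes to the dry ground with sample A.
2. Warden goes back to the marsh camp alone.
3. Warden goes to the dry ground with sample J.
4. Warden goes back to the marsh camp alone.
5. Warden goes to the dry ground with sample F.
6. Warden goes back to the marsh camp with sample A.
7. Warden goes to the dry ground with sample H.
8. Warden goes back to the marsh camp alone.
9. Warden goes to the dry ground with sample E.
10. Warden goes back to the marsh camp alone.
11. Warden goes to the dry ground with sample A.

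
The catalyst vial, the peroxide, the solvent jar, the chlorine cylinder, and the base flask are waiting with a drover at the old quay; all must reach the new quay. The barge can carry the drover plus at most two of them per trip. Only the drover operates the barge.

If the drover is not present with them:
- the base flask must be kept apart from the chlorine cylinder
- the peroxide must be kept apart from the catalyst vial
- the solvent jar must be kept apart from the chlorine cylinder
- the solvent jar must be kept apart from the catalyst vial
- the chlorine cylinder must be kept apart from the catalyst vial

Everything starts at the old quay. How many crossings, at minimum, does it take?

7

Counting alone: the drover can take at most 2 across per trip to the new quay, so moving all 5 needs at least 3 loaded trips out, with a return between consecutive ones — at least 5 crossings.
The safety rule pushes this higher. Following every safe sequence of crossings, the most of the 5 that can be at the new quay as the barge arrives there on crossing 5 is 4 — never all 5.
So no plan with fewer than 7 crossings exists, and this one achieves 7:
1. Drover goes to the new quay with the catalyst vial and the chlorine cylinder.  [the old quay: the base flask, the peroxide, the solvent jar | the new quay: the catalyst vial, the chlorine cylinder]
2. Drover goes back to the old quay with the catalyst vial.  [the old quay: the base flask, the catalyst vial, the peroxide, the solvent jar | the new quay: the chlorine cylinder]
3. Drover goes to the new quay with the catalyst vial and the peroxide.  [the old quay: the base flask, the solvent jar | the new quay: the catalyst vial, the chlorine cylinder, the peroxide]
4. Drover goes back to the old quay with the catalyst vial.  [the old quay: the base flask, the catalyst vial, the solvent jar | the new quay: the chlorine cylinder, the peroxide]
5. Drover goes to the new quay with the base flask and the solvent jar.  [the old quay: the catalyst vial | the new quay: the base flask, the chlorine cylinder, the peroxide, the solvent jar]
6. Drover goes back to the old quay with the chlorine cylinder.  [the old quay: the catalyst vial, the chlorine cylinder | the new quay: the base flask, the peroxide, the solvent jar]
7. Drover goes to the new quay with the catalyst vial and the chlorine cylinder.  [the old quay: — | the new quay: the base flask, the catalyst vial, the chlorine cylinder, the peroxide, the solvent jar]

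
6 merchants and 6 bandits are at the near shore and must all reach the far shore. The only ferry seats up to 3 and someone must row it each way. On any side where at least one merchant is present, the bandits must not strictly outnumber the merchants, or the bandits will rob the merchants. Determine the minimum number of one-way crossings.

Following every safe sequence of crossings from the start, the most of the 12 that can be at the far shore as the ferry arrives there on crossings 1, 3, 5 is 3, 5, 6 respectively; the best ever achieved is 6 of 12.
From crossing 7 on, no configuration arises that was not already reachable earlier: only 17 distinct safe configurations (who is on which side, and where the ferry is) can ever be reached, none of them has everyone across, and every continuation just revisits them. They are: 0 merchants + 0 bandits across (ferry back at the start); 0 merchants + 1 bandit across (ferry there); 0 merchants + 1 bandit across (ferry back at the start); 0 merchants + 2 bandits across (ferry there); 0 merchants + 2 bandits across (ferry back at the start); 0 merchants + 3 bandits across (ferry there); 0 merchants + 3 bandits across (ferry back at the start); 0 merchants + 4 bandits across (ferry there); 0 merchants + 4 bandits across (ferry back at the start); 0 merchants + 5 bandits across (ferry there); 0 merchants + 5 bandits across (ferry back at the start); 0 merchants + 6 bandits across (ferry there); 1 merchant + 1 bandit across (ferry there); 1 merchant + 1 bandit across (ferry back at the start); 2 merchants + 2 bandits across (ferry there); 2 merchants + 2 bandits across (ferry back at the start); 3 merchants + 3 bandits across (ferry there). So no valid plan exists.

impossible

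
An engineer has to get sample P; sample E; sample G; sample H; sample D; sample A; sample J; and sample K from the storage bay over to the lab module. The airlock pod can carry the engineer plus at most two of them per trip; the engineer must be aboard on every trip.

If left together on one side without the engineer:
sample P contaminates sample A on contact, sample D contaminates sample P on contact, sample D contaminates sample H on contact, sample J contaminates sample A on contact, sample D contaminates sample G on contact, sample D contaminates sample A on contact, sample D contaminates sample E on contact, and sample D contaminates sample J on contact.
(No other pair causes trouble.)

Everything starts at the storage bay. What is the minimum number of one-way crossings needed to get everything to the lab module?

13

Counting alone: the engineer can take at most 2 across per trip to the lab module, so moving all 8 needs at least 4 loaded trips out, with a return between consecutive ones — at least 7 crossings.
The safety rule pushes this higher. Following every safe sequence of crossings, the most of the 8 that can be at the lab module as the airlock pod arrives there on crossings 7, 9, 11 is 5, 6, 7 respectively — never all 8.
So no plan with fewer than 13 crossings exists, and this one achieves 13:
1. Engineer goes to the lab module with sample A and sample D.  [the storage bay: sample E, sample G, sample H, sample J, sample K, sample P | the lab module: sample A, sample D]
2. Engineer goes back to the storage bay with sample D.  [the storage bay: sample D, sample E, sample G, sample H, sample J, sample K, sample P | the lab module: sample A]
3. Engineer goes to the lab module with sample D and sample E.  [the storage bay: sample G, sample H, sample J, sample K, sample P | the lab module: sample A, sample D, sample E]
4. Engineer goes back to the storage bay with sample D.  [the storage bay: sample D, sample G, sample H, sample J, sample K, sample P | the lab module: sample A, sample E]
5. Engineer goes to the lab module with sample D and sample G.  [the storage bay: sample H, sample J, sample K, sample P | the lab module: sample A, sample D, sample E, sample G]
6. Engineer goes back to the storage bay with sample D.  [the storage bay: sample D, sample H, sample J, sample K, sample P | the lab module: sample A, sample E, sample G]
7. Engineer goes to the lab module with sample D and sample H.  [the storage bay: sample J, sample K, sample P | the lab module: sample A, sample D, sample E, sample G, sample H]
8. Engineer goes back to the storage bay with sample D.  [the storage bay: sample D, sample J, sample K, sample P | the lab module: sample A, sample E, sample G, sample H]
9. Engineer goes to the lab module with sample J and sample P.  [the storage bay: sample D, sample K | the lab module: sample A, sample E, sample G, sample H, sample J, sample P]
10. Engineer goes back to the storage bay with sample A.  [the storage bay: sample A, sample D, sample K | the lab module: sample E, sample G, sample H, sample J, sample P]
11. Engineer goes to the lab module with sample D and sample K.  [the storage bay: sample A | the lab module: sample D, sample E, sample G, sample H, sample J, sample K, sample P]
12. Engineer goes back to the storage bay with sample D.  [the storage bay: sample A, sample D | the lab module: sample E, sample G, sample H, sample J, sample K, sample P]
13. Engineer goes to the lab module with sample A and sample D.  [the storage bay: — | the lab module: sample A, sample D, sample E, sample G, sample H, sample J, sample K, sample P]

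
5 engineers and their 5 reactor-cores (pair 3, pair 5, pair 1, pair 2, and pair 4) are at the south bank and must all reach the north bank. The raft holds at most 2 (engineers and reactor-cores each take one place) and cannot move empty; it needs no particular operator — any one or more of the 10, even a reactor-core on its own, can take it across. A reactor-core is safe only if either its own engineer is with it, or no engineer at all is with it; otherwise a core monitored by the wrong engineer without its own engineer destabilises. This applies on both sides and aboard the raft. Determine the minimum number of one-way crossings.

impossible

Following every safe sequence of crossings from the start, the most of the 10 that can be at the north bank as the raft arrives there on crossings 1, 3, 5, 7 is 2, 3, 4, 5 respectively; the best ever achieved is 5 of 10.
From crossing 9 on, no configuration arises that was not already reachable earlier: only 82 distinct safe configurations (who is on which side, and where the raft is) can ever be reached, none of them has everyone across, and every continuation just revisits them. So no valid plan exists.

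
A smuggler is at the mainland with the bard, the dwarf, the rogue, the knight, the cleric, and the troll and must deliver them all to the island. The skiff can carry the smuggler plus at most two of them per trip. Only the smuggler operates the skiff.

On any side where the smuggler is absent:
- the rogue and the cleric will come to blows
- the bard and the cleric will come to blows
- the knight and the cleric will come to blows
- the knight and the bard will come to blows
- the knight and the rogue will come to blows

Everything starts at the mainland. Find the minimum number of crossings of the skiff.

Counting alone: the smuggler can take at most 2 across per trip to the island, so moving all 6 needs at least 3 loaded trips out, with a return between consecutive ones — at least 5 crossings.
The safety rule pushes this higher. Following every safe sequence of crossings, the most of the 6 that can be at the island as the skiff arrives there on crossings 5, 7 is 4, 5 respectively — never all 6.
So no plan with fewer than 9 crossings exists, and this one achieves 9:
1. Smuggler goes to the island with the cleric and the knight.  [the mainland: the bard, the dwarf, the rogue, the troll | the island: the cleric, the knight]
2. Smuggler goes back to the mainland with the knight.  [the mainland: the bard, the dwarf, the knight, the rogue, the troll | the island: the cleric]
3. Smuggler goes to the island with the bard and the rogue.  [the mainland: the dwarf, the knight, the troll | the island: the bard, the cleric, the rogue]
4. Smuggler goes back to the mainland with the cleric.  [the mainland: the cleric, the dwarf, the knight, the troll | the island: the bard, the rogue]
5. Smuggler goes to the island with the dwarf and the knight.  [the mainland: the cleric, the troll | the island: the bard, the dwarf, the knight, the rogue]
6. Smuggler goes back to the mainland with the knight.  [the mainland: the cleric, the knight, the troll | the island: the bard, the dwarf, the rogue]
7. Smuggler goes to the island with the knight and the troll.  [the mainland: the cleric | the island: the bard, the dwarf, the knight, the rogue, the troll]
8. Smuggler goes back to the mainland with the knight.  [the mainland: the cleric, the knight | the island: the bard, the dwarf, the rogue, the troll]
9. Smuggler goes to the island with the cleric and the knight.  [the mainland: — | the island: the bard, the cleric, the dwarf, the knight, the rogue, the troll]

9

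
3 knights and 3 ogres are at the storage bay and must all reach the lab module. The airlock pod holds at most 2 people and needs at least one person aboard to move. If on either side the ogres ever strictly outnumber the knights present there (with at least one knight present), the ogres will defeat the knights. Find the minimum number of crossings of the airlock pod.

11

Counting alone: each trip to the lab module takes at most 2 across and each return brings at least 1 back, so after t trips out (and t−1 returns) at most 2t − (t−1) of the 6 are across; that first reaches 6 at t = 5, so at least 9 crossings are needed.
The safety rule pushes this higher. Following every safe sequence of crossings, the most of the 6 that can be at the lab module as the airlock pod arrives there on crossing 9 is 5 — never all 6.
So no plan with fewer than 11 crossings exists, and this one achieves 11:
1. 2 ogres → the lab module.  (the storage bay: 3K 1O; the lab module: 0K 2O)
2. 1 ogre ← the storage bay.  (the storage bay: 3K 2O; the lab module: 0K 1O)
3. 2 ogres → the lab module.  (the storage bay: 3K 0O; the lab module: 0K 3O)
4. 1 ogre ← the storage bay.  (the storage bay: 3K 1O; the lab module: 0K 2O)
5. 2 knights → the lab module.  (the storage bay: 1K 1O; the lab module: 2K 2O)
6. 1 knight and 1 ogre ← the storage bay.  (the storage bay: 2K 2O; the lab module: 1K 1O)
7. 2 knights → the lab module.  (the storage bay: 0K 2O; the lab module: 3K 1O)
8. 1 ogre ← the storage bay.  (the storage bay: 0K 3O; the lab module: 3K 0O)
9. 2 ogres → the lab module.  (the storage bay: 0K 1O; the lab module: 3K 2O)
10. 1 ogre ← the storage bay.  (the storage bay: 0K 2O; the lab module: 3K 1O)
11. 2 ogres → the lab module.  (the storage bay: 0K 0O; the lab module: 3K 3O)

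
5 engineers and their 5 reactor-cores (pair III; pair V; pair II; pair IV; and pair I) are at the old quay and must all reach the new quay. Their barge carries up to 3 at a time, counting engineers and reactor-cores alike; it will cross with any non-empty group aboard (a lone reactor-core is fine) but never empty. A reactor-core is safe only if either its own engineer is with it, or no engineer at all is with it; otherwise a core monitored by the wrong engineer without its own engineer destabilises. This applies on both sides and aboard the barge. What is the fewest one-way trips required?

11

Counting alone: each trip to the new quay takes at most 3 across and each return brings at least 1 back, so after t trips out (and t−1 returns) at most 3t − (t−1) of the 10 are across; that first reaches 10 at t = 5, so at least 9 crossings are needed.
The safety rule pushes this higher. Following every safe sequence of crossings, the most of the 10 that can be at the new quay as the barge arrives there on crossing 9 is 9 — never all 10.
So no plan with fewer than 11 crossings exists, and this one achieves 11:
1. engineer III and reactor-core III cross → the new quay.
2. engineer III crosses ← the old quay.
3. reactor-core II, reactor-core IV, and reactor-core V cross → the new quay.
4. reactor-core III crosses ← the old quay.
5. engineer II, engineer IV, and engineer V cross → the new quay.
6. engineer V and reactor-core V cross ← the old quay.
7. engineer I, engineer III, and engineer V cross → the new quay.
8. reactor-core II crosses ← the old quay.
9. reactor-core III and reactor-core V cross → the new quay.
10. reactor-core III crosses ← the old quay.
11. reactor-core I, reactor-core II, and reactor-core III cross → the new quay.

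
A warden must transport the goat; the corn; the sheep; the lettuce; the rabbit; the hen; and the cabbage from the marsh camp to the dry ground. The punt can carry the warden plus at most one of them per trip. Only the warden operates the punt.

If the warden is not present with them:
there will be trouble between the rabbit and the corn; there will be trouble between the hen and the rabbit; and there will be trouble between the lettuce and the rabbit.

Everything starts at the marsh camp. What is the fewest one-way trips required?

Following every safe sequence of crossings from the start, the most of the 7 that can be at the dry ground as the punt arrives there on crossings 1, 3, 5, 7, 9 is 1, 2, 3, 4, 5 respectively; the best ever achieved is 5 of 7.
From crossing 11 on, no configuration arises that was not already reachable earlier: only 72 distinct safe configurations (who is on which side, and where the punt is) can ever be reached, none of them has everyone across, and every continuation just revisits them. So no valid plan exists.

impossible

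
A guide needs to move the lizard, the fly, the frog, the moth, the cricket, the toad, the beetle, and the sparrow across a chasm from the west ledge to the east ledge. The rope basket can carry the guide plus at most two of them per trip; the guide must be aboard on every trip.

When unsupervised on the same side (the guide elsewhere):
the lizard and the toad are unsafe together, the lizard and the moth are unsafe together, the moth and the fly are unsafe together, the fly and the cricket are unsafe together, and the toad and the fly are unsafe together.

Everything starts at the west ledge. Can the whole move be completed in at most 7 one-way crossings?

Counting alone: the guide can take at most 2 across per trip to the east ledge, so moving all 8 needs at least 4 loaded trips out, with a return between consecutive ones — at least 7 crossings.
The safety rule pushes this higher. Following every safe sequence of crossings, the most of the 8 that can be at the east ledge as the rope basket arrives there on crossing 7 is 7 — never all 8.
So the move cannot be finished within 7 crossings. (The shortest complete plan takes 9:)
1. Guide goes to the east ledge with the fly and the lizard.  [the west ledge: the beetle, the cricket, the frog, the moth, the sparrow, the toad | the east ledge: the fly, the lizard]
2. Guide goes back to the west ledge alone.  [the west ledge: the beetle, the cricket, the frog, the moth, the sparrow, the toad | the east ledge: the fly, the lizard]
3. Guide goes to the east ledge with the frog and the moth.  [the west ledge: the beetle, the cricket, the sparrow, the toad | the east ledge: the fly, the frog, the lizard, the moth]
4. Guide goes back to the west ledge with the fly and the lizard.  [the west ledge: the beetle, the cricket, the fly, the lizard, the sparrow, the toad | the east ledge: the frog, the moth]
5. Guide goes to the east ledge with the cricket and the toad.  [the west ledge: the beetle, the fly, the lizard, the sparrow | the east ledge: the cricket, the frog, the moth, the toad]
6. Guide goes back to the west ledge alone.  [the west ledge: the beetle, the fly, the lizard, the sparrow | the east ledge: the cricket, the frog, the moth, the toad]
7. Guide goes to the east ledge with the beetle and the sparrow.  [the west ledge: the fly, the lizard | the east ledge: the beetle, the cricket, the frog, the moth, the sparrow, the toad]
8. Guide goes back to the west ledge alone.  [the west ledge: the fly, the lizard | the east ledge: the beetle, the cricket, the frog, the moth, the sparrow, the toad]
9. Guide goes to the east ledge with the fly and the lizard.  [the west ledge: — | the east ledge: the beetle, the cricket, the fly, the frog, the lizard, the moth, the sparrow, the toad]

No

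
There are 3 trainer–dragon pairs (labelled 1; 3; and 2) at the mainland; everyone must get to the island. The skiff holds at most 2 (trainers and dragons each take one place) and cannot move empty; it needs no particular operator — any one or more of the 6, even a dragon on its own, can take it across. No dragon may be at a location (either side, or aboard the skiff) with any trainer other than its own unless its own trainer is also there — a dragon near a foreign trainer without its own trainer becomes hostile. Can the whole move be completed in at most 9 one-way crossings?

Counting alone: each trip to the island takes at most 2 across and each return brings at least 1 back, so after t trips out (and t−1 returns) at most 2t − (t−1) of the 6 are across; that first reaches 6 at t = 5, so at least 9 crossings are needed.
The safety rule pushes this higher. Following every safe sequence of crossings, the most of the 6 that can be at the island as the skiff arrives there on crossing 9 is 5 — never all 6.
So the move cannot be finished within 9 crossings. (The shortest complete plan takes 11:)
1. dragon 1 and trainer 1 cross → the island.
2. trainer 1 crosses ← the mainland.
3. dragon 2 and dragon 3 cross → the island.
4. dragon 1 crosses ← the mainland.
5. trainer 2 and trainer 3 cross → the island.
6. dragon 3 and trainer 3 cross ← the mainland.
7. trainer 1 and trainer 3 cross → the island.
8. dragon 2 crosses ← the mainland.
9. dragon 1 and dragon 3 cross → the island.
10. trainer 2 crosses ← the mainland.
11. dragon 2 and trainer 2 cross → the island.

No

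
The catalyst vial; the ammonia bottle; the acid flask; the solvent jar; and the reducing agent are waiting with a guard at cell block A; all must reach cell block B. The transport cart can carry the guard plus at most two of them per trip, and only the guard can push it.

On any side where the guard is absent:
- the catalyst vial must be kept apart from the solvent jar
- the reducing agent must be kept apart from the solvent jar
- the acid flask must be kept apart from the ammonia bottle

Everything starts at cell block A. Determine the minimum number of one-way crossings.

Counting alone: the guard can take at most 2 across per trip to cell block B, so moving all 5 needs at least 3 loaded trips out, with a return between consecutive ones — at least 5 crossings.
The plan below uses exactly 5 crossings, so it is optimal:
1. Guard goes to cell block B with the ammonia bottle and the solvent jar.
2. Guard goes back to cell block A alone.
3. Guard goes to cell block B with the catalyst vial and the reducing agent.
4. Guard goes back to cell block A with the solvent jar.
5. Guard goes to cell block B with the acid flask and the solvent jar.

5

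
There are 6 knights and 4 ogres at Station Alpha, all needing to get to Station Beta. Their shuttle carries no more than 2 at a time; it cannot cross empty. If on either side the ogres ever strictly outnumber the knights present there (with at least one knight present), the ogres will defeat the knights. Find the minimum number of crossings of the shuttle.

17

Counting alone: each trip to Station Beta takes at most 2 across and each return brings at least 1 back, so after t trips out (and t−1 returns) at most 2t − (t−1) of the 10 are across; that first reaches 10 at t = 9, so at least 17 crossings are needed.
The plan below uses exactly 17 crossings, so it is optimal:
1. 2 ogres → Station Beta.  (Station Alpha: 6K 2O; Station Beta: 0K 2O)
2. 1 ogre ← Station Alpha.  (Station Alpha: 6K 3O; Station Beta: 0K 1O)
3. 2 ogres → Station Beta.  (Station Alpha: 6K 1O; Station Beta: 0K 3O)
4. 1 ogre ← Station Alpha.  (Station Alpha: 6K 2O; Station Beta: 0K 2O)
5. 2 knights → Station Beta.  (Station Alpha: 4K 2O; Station Beta: 2K 2O)
6. 1 ogre ← Station Alpha.  (Station Alpha: 4K 3O; Station Beta: 2K 1O)
7. 1 knight and 1 ogre → Station Beta.  (Station Alpha: 3K 2O; Station Beta: 3K 2O)
8. 1 ogre ← Station Alpha.  (Station Alpha: 3K 3O; Station Beta: 3K 1O)
9. 2 ogres → Station Beta.  (Station Alpha: 3K 1O; Station Beta: 3K 3O)
10. 1 ogre ← Station Alpha.  (Station Alpha: 3K 2O; Station Beta: 3K 2O)
11. 1 knight and 1 ogre → Station Beta.  (Station Alpha: 2K 1O; Station Beta: 4K 3O)
12. 1 ogre ← Station Alpha.  (Station Alpha: 2K 2O; Station Beta: 4K 2O)
13. 2 ogres → Station Beta.  (Station Alpha: 2K 0O; Station Beta: 4K 4O)
14. 1 ogre ← Station Alpha.  (Station Alpha: 2K 1O; Station Beta: 4K 3O)
15. 1 knight and 1 ogre → Station Beta.  (Station Alpha: 1K 0O; Station Beta: 5K 4O)
16. 1 ogre ← Station Alpha.  (Station Alpha: 1K 1O; Station Beta: 5K 3O)
17. 1 knight and 1 ogre → Station Beta.  (Station Alpha: 0K 0O; Station Beta: 6K 4O)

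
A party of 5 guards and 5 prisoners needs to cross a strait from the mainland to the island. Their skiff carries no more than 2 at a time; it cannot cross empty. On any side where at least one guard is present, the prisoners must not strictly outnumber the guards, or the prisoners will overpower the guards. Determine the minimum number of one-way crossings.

impossible

Following every safe sequence of crossings from the start, the most of the 10 that can be at the island as the skiff arrives there on crossings 1, 3, 5, 7 is 2, 3, 4, 5 respectively; the best ever achieved is 5 of 10.
From crossing 9 on, no configuration arises that was not already reachable earlier: only 13 distinct safe configurations (who is on which side, and where the skiff is) can ever be reached, none of them has everyone across, and every continuation just revisits them. They are: 0 guards + 0 prisoners across (skiff back at the start); 0 guards + 1 prisoner across (skiff there); 0 guards + 1 prisoner across (skiff back at the start); 0 guards + 2 prisoners across (skiff there); 0 guards + 2 prisoners across (skiff back at the start); 0 guards + 3 prisoners across (skiff there); 0 guards + 3 prisoners across (skiff back at the start); 0 guards + 4 prisoners across (skiff there); 0 guards + 4 prisoners across (skiff back at the start); 0 guards + 5 prisoners across (skiff there); 1 guard + 1 prisoner across (skiff there); 1 guard + 1 prisoner across (skiff back at the start); 2 guards + 2 prisoners across (skiff there). So no valid plan exists.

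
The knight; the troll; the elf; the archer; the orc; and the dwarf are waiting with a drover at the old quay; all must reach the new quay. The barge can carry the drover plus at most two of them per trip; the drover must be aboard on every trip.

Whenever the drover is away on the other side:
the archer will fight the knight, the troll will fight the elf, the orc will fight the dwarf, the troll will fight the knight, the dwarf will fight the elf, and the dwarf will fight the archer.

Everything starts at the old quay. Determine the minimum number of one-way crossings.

impossible

Whatever the first load, the items left behind include a forbidden pair without the drover. No opening move is safe, so no plan exists.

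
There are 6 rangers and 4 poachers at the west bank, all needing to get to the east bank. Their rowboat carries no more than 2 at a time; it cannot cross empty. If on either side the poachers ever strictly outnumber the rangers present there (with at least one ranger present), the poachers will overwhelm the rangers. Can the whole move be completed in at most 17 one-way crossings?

Yes

Yes — this plan uses 17 crossings (≤ 17):
1. 2 poachers → the east bank.  (the west bank: 6R 2P; the east bank: 0R 2P)
2. 1 poacher ← the west bank.  (the west bank: 6R 3P; the east bank: 0R 1P)
3. 2 poachers → the east bank.  (the west bank: 6R 1P; the east bank: 0R 3P)
4. 1 poacher ← the west bank.  (the west bank: 6R 2P; the east bank: 0R 2P)
5. 2 rangers → the east bank.  (the west bank: 4R 2P; the east bank: 2R 2P)
6. 1 poacher ← the west bank.  (the west bank: 4R 3P; the east bank: 2R 1P)
7. 1 ranger and 1 poacher → the east bank.  (the west bank: 3R 2P; the east bank: 3R 2P)
8. 1 poacher ← the west bank.  (the west bank: 3R 3P; the east bank: 3R 1P)
9. 2 poachers → the east bank.  (the west bank: 3R 1P; the east bank: 3R 3P)
10. 1 poacher ← the west bank.  (the west bank: 3R 2P; the east bank: 3R 2P)
11. 1 ranger and 1 poacher → the east bank.  (the west bank: 2R 1P; the east bank: 4R 3P)
12. 1 poacher ← the west bank.  (the west bank: 2R 2P; the east bank: 4R 2P)
13. 2 poachers → the east bank.  (the west bank: 2R 0P; the east bank: 4R 4P)
14. 1 poacher ← the west bank.  (the west bank: 2R 1P; the east bank: 4R 3P)
15. 1 ranger and 1 poacher → the east bank.  (the west bank: 1R 0P; the east bank: 5R 4P)
16. 1 poacher ← the west bank.  (the west bank: 1R 1P; the east bank: 5R 3P)
17. 1 ranger and 1 poacher → the east bank.  (the west bank: 0R 0P; the east bank: 6R 4P)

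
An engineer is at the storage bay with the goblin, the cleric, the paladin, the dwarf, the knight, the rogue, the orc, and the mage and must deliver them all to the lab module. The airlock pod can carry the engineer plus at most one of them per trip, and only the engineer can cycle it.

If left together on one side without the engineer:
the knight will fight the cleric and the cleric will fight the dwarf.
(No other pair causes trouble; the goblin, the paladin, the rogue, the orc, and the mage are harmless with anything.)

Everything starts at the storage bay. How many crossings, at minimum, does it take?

Counting alone: the engineer can take at most 1 across per trip to the lab module, so moving all 8 needs at least 8 loaded trips out, with a return between consecutive ones — at least 15 crossings.
The safety rule pushes this higher. Following every safe sequence of crossings, the most of the 8 that can be at the lab module as the airlock pod arrives there on crossing 15 is 7 — never all 8.
So no plan with fewer than 17 crossings exists, and this one achieves 17:
1. Engineer goes to the lab module with the cleric.  [the storage bay: the dwarf, the goblin, the knight, the mage, the orc, the paladin, the rogue | the lab module: the cleric]
2. Engineer goes back to the storage bay alone.  [the storage bay: the dwarf, the goblin, the knight, the mage, the orc, the paladin, the rogue | the lab module: the cleric]
3. Engineer goes to the lab module with the goblin.  [the storage bay: the dwarf, the knight, the mage, the orc, the paladin, the rogue | the lab module: the cleric, the goblin]
4. Engineer goes back to the storage bay alone.  [the storage bay: the dwarf, the knight, the mage, the orc, the paladin, the rogue | the lab module: the cleric, the goblin]
5. Engineer goes to the lab module with the paladin.  [the storage bay: the dwarf, the knight, the mage, the orc, the rogue | the lab module: the cleric, the goblin, the paladin]
6. Engineer goes back to the storage bay alone.  [the storage bay: the dwarf, the knight, the mage, the orc, the rogue | the lab module: the cleric, the goblin, the paladin]
7. Engineer goes to the lab module with the dwarf.  [the storage bay: the knight, the mage, the orc, the rogue | the lab module: the cleric, the dwarf, the goblin, the paladin]
8. Engineer goes back to the storage bay with the cleric.  [the storage bay: the cleric, the knight, the mage, the orc, the rogue | the lab module: the dwarf, the goblin, the paladin]
9. Engineer goes to the lab module with the knight.  [the storage bay: the cleric, the mage, the orc, the rogue | the lab module: the dwarf, the goblin, the knight, the paladin]
10. Engineer goes back to the storage bay alone.  [the storage bay: the cleric, the mage, the orc, the rogue | the lab module: the dwarf, the goblin, the knight, the paladin]
11. Engineer goes to the lab module with the rogue.  [the storage bay: the cleric, the mage, the orc | the lab module: the dwarf, the goblin, the knight, the paladin, the rogue]
12. Engineer goes back to the storage bay alone.  [the storage bay: the cleric, the mage, the orc | the lab module: the dwarf, the goblin, the knight, the paladin, the rogue]
13. Engineer goes to the lab module with the orc.  [the storage bay: the cleric, the mage | the lab module: the dwarf, the goblin, the knight, the orc, the paladin, the rogue]
14. Engineer goes back to the storage bay alone.  [the storage bay: the cleric, the mage | the lab module: the dwarf, the goblin, the knight, the orc, the paladin, the rogue]
15. Engineer goes to the lab module with the mage.  [the storage bay: the cleric | the lab module: the dwarf, the goblin, the knight, the mage, the orc, the paladin, the rogue]
16. Engineer goes back to the storage bay alone.  [the storage bay: the cleric | the lab module: the dwarf, the goblin, the knight, the mage, the orc, the paladin, the rogue]
17. Engineer goes to the lab module with the cleric.  [the storage bay: — | the lab module: the cleric, the dwarf, the goblin, the knight, the mage, the orc, the paladin, the rogue]

17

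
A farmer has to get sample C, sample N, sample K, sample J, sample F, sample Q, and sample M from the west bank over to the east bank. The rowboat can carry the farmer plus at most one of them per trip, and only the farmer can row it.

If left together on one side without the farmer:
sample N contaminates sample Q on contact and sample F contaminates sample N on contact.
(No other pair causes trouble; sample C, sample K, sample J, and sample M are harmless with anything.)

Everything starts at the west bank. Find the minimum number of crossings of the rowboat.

15

Counting alone: the farmer can take at most 1 across per trip to the east bank, so moving all 7 needs at least 7 loaded trips out, with a return between consecutive ones — at least 13 crossings.
The safety rule pushes this higher. Following every safe sequence of crossings, the most of the 7 that can be at the east bank as the rowboat arrives there on crossing 13 is 6 — never all 7.
So no plan with fewer than 15 crossings exists, and this one achieves 15:
1. Farmer goes to the east bank with sample N.  [the west bank: sample C, sample F, sample J, sample K, sample M, sample Q | the east bank: sample N]
2. Farmer goes back to the west bank alone.  [the west bank: sample C, sample F, sample J, sample K, sample M, sample Q | the east bank: sample N]
3. Farmer goes to the east bank with sample C.  [the west bank: sample F, sample J, sample K, sample M, sample Q | the east bank: sample C, sample N]
4. Farmer goes back to the west bank alone.  [the west bank: sample F, sample J, sample K, sample M, sample Q | the east bank: sample C, sample N]
5. Farmer goes to the east bank with sample K.  [the west bank: sample F, sample J, sample M, sample Q | the east bank: sample C, sample K, sample N]
6. Farmer goes back to the west bank alone.  [the west bank: sample F, sample J, sample M, sample Q | the east bank: sample C, sample K, sample N]
7. Farmer goes to the east bank with sample J.  [the west bank: sample F, sample M, sample Q | the east bank: sample C, sample J, sample K, sample N]
8. Farmer goes back to the west bank alone.  [the west bank: sample F, sample M, sample Q | the east bank: sample C, sample J, sample K, sample N]
9. Farmer goes to the east bank with sample F.  [the west bank: sample M, sample Q | the east bank: sample C, sample F, sample J, sample K, sample N]
10. Farmer goes back to the west bank with sample N.  [the west bank: sample M, sample N, sample Q | the east bank: sample C, sample F, sample J, sample K]
11. Farmer goes to the east bank with sample Q.  [the west bank: sample M, sample N | the east bank: sample C, sample F, sample J, sample K, sample Q]
12. Farmer goes back to the west bank alone.  [the west bank: sample M, sample N | the east bank: sample C, sample F, sample J, sample K, sample Q]
13. Farmer goes to the east bank with sample M.  [the west bank: sample N | the east bank: sample C, sample F, sample J, sample K, sample M, sample Q]
14. Farmer goes back to the west bank alone.  [the west bank: sample N | the east bank: sample C, sample F, sample J, sample K, sample M, sample Q]
15. Farmer goes to the east bank with sample N.  [the west bank: — | the east bank: sample C, sample F, sample J, sample K, sample M, sample N, sample Q]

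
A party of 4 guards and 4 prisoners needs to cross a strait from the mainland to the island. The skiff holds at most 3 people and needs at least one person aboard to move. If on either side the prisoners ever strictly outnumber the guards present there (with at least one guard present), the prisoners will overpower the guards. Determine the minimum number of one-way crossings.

Counting alone: each trip to the island takes at most 3 across and each return brings at least 1 back, so after t trips out (and t−1 returns) at most 3t − (t−1) of the 8 are across; that first reaches 8 at t = 4, so at least 7 crossings are needed.
The safety rule pushes this higher. Following every safe sequence of crossings, the most of the 8 that can be at the island as the skiff arrives there on crossing 7 is 7 — never all 8.
So no plan with fewer than 9 crossings exists, and this one achieves 9:
1. 2 prisoners → the island.  (the mainland: 4G 2P; the island: 0G 2P)
2. 1 prisoner ← the mainland.  (the mainland: 4G 3P; the island: 0G 1P)
3. 3 prisoners → the island.  (the mainland: 4G 0P; the island: 0G 4P)
4. 1 prisoner ← the mainland.  (the mainland: 4G 1P; the island: 0G 3P)
5. 3 guards → the island.  (the mainland: 1G 1P; the island: 3G 3P)
6. 1 guard and 1 prisoner ← the mainland.  (the mainland: 2G 2P; the island: 2G 2P)
7. 2 guards → the island.  (the mainland: 0G 2P; the island: 4G 2P)
8. 1 prisoner ← the mainland.  (the mainland: 0G 3P; the island: 4G 1P)
9. 3 prisoners → the island.  (the mainland: 0G 0P; the island: 4G 4P)

9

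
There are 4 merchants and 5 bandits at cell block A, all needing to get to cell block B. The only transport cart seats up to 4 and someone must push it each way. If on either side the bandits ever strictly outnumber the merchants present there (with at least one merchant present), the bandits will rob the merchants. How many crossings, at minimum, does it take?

impossible

The bandits already outnumber the merchants at cell block A before anyone moves, so the starting position itself is disallowed.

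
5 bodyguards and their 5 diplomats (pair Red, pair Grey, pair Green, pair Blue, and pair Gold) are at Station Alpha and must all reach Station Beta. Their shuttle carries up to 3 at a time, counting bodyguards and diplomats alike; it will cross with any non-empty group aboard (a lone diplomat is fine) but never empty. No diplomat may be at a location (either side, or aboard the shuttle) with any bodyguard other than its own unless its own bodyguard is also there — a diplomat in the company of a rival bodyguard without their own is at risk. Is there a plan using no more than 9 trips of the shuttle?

No

Counting alone: each trip to Station Beta takes at most 3 across and each return brings at least 1 back, so after t trips out (and t−1 returns) at most 3t − (t−1) of the 10 are across; that first reaches 10 at t = 5, so at least 9 crossings are needed.
The safety rule pushes this higher. Following every safe sequence of crossings, the most of the 10 that can be at Station Beta as the shuttle arrives there on crossing 9 is 9 — never all 10.
So the move cannot be finished within 9 crossings. (The shortest complete plan takes 11:)
1. bodyguard Red and diplomat Red cross → Station Beta.
2. bodyguard Red crosses ← Station Alpha.
3. diplomat Blue, diplomat Green, and diplomat Grey cross → Station Beta.
4. diplomat Red crosses ← Station Alpha.
5. bodyguard Blue, bodyguard Green, and bodyguard Grey cross → Station Beta.
6. bodyguard Grey and diplomat Grey cross ← Station Alpha.
7. bodyguard Gold, bodyguard Grey, and bodyguard Red cross → Station Beta.
8. diplomat Green crosses ← Station Alpha.
9. diplomat Grey and diplomat Red cross → Station Beta.
10. diplomat Red crosses ← Station Alpha.
11. diplomat Gold, diplomat Green, and diplomat Red cross → Station Beta.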